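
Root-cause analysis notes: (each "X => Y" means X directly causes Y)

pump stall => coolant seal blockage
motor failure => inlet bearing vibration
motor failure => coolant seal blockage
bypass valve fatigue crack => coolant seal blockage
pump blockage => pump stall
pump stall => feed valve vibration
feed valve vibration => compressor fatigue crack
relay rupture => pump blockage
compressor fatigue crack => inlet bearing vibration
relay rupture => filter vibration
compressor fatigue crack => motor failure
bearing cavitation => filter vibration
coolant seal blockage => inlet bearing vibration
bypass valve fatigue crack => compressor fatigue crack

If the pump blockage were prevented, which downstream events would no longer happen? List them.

the feed valve vibration, the pump stall

Downstream of the pump blockage: the pump stall, the feed valve vibration, the compressor fatigue crack, the motor failure, the coolant seal blockage, the inlet bearing vibration.
Of those, still caused via another path: the compressor fatigue crack, the motor failure, the coolant seal blockage, the inlet bearing vibration.
The remainder have no surviving cause.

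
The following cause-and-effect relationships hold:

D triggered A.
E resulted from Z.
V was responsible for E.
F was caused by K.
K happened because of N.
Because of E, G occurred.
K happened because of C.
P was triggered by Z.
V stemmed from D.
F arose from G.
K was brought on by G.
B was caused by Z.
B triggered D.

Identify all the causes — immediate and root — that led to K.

Immediate causes of K: N, C, G.
Further upstream: Z, B, D, V, E.

B, C, D, E, G, N, V, Z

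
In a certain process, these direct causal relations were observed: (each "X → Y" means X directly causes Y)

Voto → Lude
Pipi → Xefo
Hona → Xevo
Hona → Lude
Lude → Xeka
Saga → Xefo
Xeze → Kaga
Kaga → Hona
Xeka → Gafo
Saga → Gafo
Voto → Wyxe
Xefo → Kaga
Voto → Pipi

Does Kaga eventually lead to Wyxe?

No

Kaga leads to Hona, Xevo, Lude, Xeka, Gafo; Wyxe is not among them.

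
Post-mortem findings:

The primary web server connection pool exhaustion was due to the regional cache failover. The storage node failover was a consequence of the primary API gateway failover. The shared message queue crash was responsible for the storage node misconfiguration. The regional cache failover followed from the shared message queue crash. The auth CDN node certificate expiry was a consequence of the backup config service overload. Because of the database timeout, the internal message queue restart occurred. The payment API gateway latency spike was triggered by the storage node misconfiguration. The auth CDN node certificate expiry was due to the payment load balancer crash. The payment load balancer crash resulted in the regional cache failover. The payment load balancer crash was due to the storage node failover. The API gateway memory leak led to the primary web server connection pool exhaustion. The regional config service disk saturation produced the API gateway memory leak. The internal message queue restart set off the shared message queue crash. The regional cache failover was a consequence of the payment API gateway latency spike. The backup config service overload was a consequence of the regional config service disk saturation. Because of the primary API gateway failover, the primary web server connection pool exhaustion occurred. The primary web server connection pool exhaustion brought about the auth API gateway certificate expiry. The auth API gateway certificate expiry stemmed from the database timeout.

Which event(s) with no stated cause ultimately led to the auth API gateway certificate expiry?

the database timeout, the primary API gateway failover, the regional config service disk saturation

Tracing upstream from the auth API gateway certificate expiry: the auth API gateway certificate expiry ← the database timeout.
A separate upstream branch: the auth API gateway certificate expiry ← the primary web server connection pool exhaustion ← the primary API gateway failover.
A separate upstream branch: the auth API gateway certificate expiry ← the primary web server connection pool exhaustion ← the API gateway memory leak ← the regional config service disk saturation.
Each of those chain origins has no stated cause.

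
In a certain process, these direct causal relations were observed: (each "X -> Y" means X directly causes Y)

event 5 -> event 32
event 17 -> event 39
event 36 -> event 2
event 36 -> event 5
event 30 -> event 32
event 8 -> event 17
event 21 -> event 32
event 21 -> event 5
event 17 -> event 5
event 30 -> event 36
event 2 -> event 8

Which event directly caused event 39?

Upstream contributors include event 30, event 36, event 2, event 8, but only event 17 feeds directly into event 39.

event 17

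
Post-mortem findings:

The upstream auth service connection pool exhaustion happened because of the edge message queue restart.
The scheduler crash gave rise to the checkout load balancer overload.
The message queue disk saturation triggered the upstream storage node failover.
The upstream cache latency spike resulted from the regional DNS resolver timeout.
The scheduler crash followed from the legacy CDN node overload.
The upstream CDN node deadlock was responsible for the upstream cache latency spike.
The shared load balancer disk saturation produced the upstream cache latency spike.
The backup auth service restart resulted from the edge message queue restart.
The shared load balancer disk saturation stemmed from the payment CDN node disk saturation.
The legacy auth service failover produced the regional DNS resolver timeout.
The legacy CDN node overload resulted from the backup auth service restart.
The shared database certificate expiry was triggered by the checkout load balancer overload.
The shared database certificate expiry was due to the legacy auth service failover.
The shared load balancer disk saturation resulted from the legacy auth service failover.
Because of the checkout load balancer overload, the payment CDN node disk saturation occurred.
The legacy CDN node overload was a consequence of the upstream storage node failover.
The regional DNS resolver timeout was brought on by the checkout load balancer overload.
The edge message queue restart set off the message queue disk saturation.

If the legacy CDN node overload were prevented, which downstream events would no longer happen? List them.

Downstream of the legacy CDN node overload: the scheduler crash, the checkout load balancer overload, the payment CDN node disk saturation, the shared database certificate expiry, the shared load balancer disk saturation, the regional DNS resolver timeout, the upstream cache latency spike.
Of those, still caused via another path: the shared database certificate expiry, the shared load balancer disk saturation, the regional DNS resolver timeout, the upstream cache latency spike.
The remainder have no surviving cause.

the checkout load balancer overload, the payment CDN node disk saturation, the scheduler crash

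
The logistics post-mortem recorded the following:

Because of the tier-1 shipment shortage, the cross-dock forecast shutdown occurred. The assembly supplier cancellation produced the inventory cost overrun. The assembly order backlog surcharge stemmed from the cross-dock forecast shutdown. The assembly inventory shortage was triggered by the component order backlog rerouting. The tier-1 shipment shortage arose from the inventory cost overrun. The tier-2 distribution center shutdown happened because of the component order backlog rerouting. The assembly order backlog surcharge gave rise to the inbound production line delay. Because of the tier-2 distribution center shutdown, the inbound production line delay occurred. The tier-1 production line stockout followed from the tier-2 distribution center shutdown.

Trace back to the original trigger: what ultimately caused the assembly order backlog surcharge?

the assembly supplier cancellation

Tracing upstream from the assembly order backlog surcharge: the assembly order backlog surcharge ← the cross-dock forecast shutdown ← the tier-1 shipment shortage ← the inventory cost overrun ← the assembly supplier cancellation.
The assembly supplier cancellation has no stated cause, so it is the root.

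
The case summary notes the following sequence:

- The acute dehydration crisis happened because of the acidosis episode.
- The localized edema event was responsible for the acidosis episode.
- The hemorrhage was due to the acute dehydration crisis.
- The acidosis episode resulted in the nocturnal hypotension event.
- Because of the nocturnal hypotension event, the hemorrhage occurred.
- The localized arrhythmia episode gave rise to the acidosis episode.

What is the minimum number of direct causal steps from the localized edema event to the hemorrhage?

3

Shortest chain: the localized edema event → the acidosis episode → the acute dehydration crisis → the hemorrhage.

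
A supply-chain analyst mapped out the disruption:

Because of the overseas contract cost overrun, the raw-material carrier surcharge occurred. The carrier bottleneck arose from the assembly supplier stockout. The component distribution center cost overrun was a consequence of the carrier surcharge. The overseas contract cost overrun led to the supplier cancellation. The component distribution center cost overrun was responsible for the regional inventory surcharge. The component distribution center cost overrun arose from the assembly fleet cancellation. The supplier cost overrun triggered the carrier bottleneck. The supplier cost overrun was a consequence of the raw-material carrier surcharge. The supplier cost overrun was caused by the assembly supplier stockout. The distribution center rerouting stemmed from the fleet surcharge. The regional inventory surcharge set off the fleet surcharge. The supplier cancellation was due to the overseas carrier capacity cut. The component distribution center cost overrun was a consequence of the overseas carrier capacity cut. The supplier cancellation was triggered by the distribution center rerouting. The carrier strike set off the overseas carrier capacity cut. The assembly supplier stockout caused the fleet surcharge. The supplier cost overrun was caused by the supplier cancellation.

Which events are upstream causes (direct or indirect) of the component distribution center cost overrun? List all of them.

Immediate causes of the component distribution center cost overrun: the assembly fleet cancellation, the carrier surcharge, the overseas carrier capacity cut.
Further upstream: the carrier strike.

the assembly fleet cancellation, the carrier strike, the carrier surcharge, the overseas carrier capacity cut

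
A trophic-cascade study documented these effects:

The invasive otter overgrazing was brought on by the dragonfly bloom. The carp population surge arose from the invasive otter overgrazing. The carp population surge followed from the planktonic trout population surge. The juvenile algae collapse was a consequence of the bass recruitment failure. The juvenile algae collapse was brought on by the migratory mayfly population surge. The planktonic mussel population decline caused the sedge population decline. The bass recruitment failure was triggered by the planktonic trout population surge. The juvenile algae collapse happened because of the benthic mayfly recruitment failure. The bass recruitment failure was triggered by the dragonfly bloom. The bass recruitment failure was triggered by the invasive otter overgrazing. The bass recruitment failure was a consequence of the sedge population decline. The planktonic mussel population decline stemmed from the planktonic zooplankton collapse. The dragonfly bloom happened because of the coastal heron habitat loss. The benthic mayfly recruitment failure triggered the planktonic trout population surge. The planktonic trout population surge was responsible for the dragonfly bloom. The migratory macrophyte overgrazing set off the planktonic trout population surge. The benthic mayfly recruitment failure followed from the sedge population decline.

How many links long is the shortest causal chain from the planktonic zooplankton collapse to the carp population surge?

Shortest chain: the planktonic zooplankton collapse → the planktonic mussel population decline → the sedge population decline → the benthic mayfly recruitment failure → the planktonic trout population surge → the carp population surge.

5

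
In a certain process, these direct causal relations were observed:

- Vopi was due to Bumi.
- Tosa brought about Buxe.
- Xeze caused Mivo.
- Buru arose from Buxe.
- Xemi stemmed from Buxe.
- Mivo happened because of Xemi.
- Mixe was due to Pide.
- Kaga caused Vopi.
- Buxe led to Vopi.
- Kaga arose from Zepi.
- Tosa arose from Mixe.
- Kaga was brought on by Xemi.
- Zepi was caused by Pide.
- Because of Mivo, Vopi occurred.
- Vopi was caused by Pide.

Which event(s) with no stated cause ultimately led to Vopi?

Tracing upstream from Vopi: Vopi ← Pide.
A separate upstream branch: Vopi ← Mivo ← Xeze.
A separate upstream branch: Vopi ← Bumi.
Each of those chain origins has no stated cause.

Bumi, Pide, Xeze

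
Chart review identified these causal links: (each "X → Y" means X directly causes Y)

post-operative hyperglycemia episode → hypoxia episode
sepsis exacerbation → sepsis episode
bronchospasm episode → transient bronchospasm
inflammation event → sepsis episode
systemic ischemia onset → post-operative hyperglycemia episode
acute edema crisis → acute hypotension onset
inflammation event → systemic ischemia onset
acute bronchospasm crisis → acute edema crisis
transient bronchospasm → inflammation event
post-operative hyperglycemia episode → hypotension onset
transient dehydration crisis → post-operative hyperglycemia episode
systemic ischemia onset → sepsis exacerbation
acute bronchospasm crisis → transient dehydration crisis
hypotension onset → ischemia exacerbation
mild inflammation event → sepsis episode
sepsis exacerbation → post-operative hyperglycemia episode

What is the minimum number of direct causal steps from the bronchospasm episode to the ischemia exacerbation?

6

Shortest chain: the bronchospasm episode → the transient bronchospasm → the inflammation event → the systemic ischemia onset → the post-operative hyperglycemia episode → the hypotension onset → the ischemia exacerbation.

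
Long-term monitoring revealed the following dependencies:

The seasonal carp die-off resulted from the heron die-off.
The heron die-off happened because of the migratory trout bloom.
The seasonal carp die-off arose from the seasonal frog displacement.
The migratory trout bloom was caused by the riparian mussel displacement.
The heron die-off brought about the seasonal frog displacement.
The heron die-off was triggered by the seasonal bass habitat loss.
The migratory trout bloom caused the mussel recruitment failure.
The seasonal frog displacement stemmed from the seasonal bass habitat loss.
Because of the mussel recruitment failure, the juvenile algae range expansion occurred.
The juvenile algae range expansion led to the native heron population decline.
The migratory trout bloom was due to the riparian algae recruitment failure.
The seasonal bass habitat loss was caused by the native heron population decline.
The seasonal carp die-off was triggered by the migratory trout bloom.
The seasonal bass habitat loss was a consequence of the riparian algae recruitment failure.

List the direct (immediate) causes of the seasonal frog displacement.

Upstream contributors include the riparian mussel displacement, the riparian algae recruitment failure, the migratory trout bloom, the mussel recruitment failure, the juvenile algae range expansion, the native heron population decline, but only the heron die-off, the seasonal bass habitat loss feed directly into the seasonal frog displacement.

the heron die-off, the seasonal bass habitat loss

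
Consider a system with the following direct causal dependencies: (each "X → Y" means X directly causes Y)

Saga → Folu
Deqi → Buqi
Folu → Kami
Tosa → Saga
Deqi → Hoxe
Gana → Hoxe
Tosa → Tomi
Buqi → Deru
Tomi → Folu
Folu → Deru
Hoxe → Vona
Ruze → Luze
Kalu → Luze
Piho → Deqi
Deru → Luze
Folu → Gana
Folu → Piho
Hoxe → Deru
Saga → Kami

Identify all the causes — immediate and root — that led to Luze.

Immediate causes of Luze: Ruze, Kalu, Deru.
Further upstream: Tosa, Tomi, Saga, Folu, Piho, Deqi, Gana, Hoxe, Buqi.

Buqi, Deqi, Deru, Folu, Gana, Hoxe, Kalu, Piho, Ruze, Saga, Tomi, Tosa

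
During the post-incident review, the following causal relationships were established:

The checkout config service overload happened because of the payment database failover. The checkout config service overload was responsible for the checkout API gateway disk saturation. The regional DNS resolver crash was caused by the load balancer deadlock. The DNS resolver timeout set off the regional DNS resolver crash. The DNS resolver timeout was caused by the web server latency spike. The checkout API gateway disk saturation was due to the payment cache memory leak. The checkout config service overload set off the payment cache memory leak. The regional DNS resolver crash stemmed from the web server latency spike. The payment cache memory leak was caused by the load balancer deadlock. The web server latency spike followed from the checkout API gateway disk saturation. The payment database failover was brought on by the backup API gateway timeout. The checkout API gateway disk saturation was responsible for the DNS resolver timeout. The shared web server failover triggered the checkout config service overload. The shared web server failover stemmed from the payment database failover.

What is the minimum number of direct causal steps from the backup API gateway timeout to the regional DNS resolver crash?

Shortest chain: the backup API gateway timeout → the payment database failover → the checkout config service overload → the checkout API gateway disk saturation → the web server latency spike → the regional DNS resolver crash.

5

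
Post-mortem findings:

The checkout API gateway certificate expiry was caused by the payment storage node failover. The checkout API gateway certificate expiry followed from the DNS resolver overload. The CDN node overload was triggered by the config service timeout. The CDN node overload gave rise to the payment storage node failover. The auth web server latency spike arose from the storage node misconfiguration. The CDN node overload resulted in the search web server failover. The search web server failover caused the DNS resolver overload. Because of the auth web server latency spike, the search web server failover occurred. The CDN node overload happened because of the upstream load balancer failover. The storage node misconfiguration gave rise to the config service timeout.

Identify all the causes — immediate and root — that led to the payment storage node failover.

the CDN node overload, the config service timeout, the storage node misconfiguration, the upstream load balancer failover

Immediate cause of the payment storage node failover: the CDN node overload.
Further upstream: the storage node misconfiguration, the config service timeout, the upstream load balancer failover.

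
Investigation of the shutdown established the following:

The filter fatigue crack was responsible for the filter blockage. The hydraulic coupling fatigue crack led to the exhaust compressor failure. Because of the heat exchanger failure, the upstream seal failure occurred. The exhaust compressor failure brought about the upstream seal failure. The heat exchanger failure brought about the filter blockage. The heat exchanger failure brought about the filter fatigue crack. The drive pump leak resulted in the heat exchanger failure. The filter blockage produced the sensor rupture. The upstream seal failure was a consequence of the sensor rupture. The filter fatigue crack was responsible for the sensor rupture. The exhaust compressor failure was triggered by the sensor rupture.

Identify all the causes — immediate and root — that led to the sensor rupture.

the drive pump leak, the filter blockage, the filter fatigue crack, the heat exchanger failure

Immediate causes of the sensor rupture: the filter fatigue crack, the filter blockage.
Further upstream: the drive pump leak, the heat exchanger failure.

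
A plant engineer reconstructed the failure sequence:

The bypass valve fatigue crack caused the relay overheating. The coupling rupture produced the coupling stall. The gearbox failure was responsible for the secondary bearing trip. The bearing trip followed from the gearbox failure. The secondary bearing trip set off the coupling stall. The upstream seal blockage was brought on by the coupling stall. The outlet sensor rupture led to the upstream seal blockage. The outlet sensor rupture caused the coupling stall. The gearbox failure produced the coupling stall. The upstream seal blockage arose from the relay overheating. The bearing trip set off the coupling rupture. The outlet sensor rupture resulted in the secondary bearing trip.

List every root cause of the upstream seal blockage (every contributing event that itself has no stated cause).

Tracing upstream from the upstream seal blockage: the upstream seal blockage ← the coupling stall ← the gearbox failure.
A separate upstream branch: the upstream seal blockage ← the relay overheating ← the bypass valve fatigue crack.
A separate upstream branch: the upstream seal blockage ← the outlet sensor rupture.
Each of those chain origins has no stated cause.

the bypass valve fatigue crack, the gearbox failure, the outlet sensor rupture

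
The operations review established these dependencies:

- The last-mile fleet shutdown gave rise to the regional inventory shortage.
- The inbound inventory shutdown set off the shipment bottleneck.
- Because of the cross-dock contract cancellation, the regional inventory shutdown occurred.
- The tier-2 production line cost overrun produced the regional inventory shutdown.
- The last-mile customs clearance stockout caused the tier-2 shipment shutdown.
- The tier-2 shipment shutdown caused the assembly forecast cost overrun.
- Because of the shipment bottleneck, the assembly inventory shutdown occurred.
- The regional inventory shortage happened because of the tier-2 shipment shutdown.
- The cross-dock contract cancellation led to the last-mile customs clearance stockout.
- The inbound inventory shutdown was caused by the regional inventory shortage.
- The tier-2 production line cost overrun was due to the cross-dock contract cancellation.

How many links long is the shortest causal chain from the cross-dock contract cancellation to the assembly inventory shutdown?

6

Shortest chain: the cross-dock contract cancellation → the last-mile customs clearance stockout → the tier-2 shipment shutdown → the regional inventory shortage → the inbound inventory shutdown → the shipment bottleneck → the assembly inventory shutdown.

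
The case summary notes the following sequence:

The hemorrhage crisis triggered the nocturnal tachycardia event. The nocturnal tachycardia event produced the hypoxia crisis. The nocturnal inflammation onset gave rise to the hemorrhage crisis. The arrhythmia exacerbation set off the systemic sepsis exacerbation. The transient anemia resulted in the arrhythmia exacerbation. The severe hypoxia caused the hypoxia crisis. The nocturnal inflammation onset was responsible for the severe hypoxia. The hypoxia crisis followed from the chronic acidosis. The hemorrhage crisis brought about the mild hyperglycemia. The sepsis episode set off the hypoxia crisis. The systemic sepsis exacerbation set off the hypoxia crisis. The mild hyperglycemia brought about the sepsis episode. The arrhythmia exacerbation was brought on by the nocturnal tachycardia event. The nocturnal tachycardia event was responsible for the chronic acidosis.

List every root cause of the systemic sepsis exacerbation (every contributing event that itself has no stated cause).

Tracing upstream from the systemic sepsis exacerbation: the systemic sepsis exacerbation ← the arrhythmia exacerbation ← the nocturnal tachycardia event ← the hemorrhage crisis ← the nocturnal inflammation onset.
A separate upstream branch: the systemic sepsis exacerbation ← the arrhythmia exacerbation ← the transient anemia.
Each of those chain origins has no stated cause.

the nocturnal inflammation onset, the transient anemia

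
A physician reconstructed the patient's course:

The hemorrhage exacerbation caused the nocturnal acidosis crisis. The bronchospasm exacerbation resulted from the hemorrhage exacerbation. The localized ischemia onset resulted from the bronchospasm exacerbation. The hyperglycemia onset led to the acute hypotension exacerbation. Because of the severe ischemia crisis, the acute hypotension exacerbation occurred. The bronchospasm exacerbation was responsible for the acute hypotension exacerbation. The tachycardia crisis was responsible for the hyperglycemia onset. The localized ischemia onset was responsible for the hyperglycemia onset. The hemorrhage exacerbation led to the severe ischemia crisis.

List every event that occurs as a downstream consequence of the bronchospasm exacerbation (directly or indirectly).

Direct effects: the localized ischemia onset, the acute hypotension exacerbation.
2 steps out: the hyperglycemia onset.
Not reachable from it: the hemorrhage exacerbation, the nocturnal acidosis crisis, the tachycardia crisis, the severe ischemia crisis.

the acute hypotension exacerbation, the hyperglycemia onset, the localized ischemia onset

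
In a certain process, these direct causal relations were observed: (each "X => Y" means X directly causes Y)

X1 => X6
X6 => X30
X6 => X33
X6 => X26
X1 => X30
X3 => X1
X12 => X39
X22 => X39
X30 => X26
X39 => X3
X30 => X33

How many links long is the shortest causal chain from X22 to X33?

5

Shortest chain: X22 → X39 → X3 → X1 → X6 → X33.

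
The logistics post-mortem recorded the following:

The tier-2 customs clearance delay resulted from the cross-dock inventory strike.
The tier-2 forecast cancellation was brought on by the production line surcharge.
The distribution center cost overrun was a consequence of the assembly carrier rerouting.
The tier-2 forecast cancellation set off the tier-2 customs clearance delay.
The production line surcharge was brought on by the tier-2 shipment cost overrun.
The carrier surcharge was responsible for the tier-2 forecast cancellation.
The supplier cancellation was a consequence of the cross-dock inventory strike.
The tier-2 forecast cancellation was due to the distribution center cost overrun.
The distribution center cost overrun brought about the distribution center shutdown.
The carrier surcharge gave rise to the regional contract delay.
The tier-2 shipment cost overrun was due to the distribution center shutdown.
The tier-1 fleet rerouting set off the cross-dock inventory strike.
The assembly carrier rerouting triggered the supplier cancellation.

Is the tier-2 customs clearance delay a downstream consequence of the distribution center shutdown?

There is a causal chain: the distribution center shutdown → the tier-2 shipment cost overrun → the production line surcharge → the tier-2 forecast cancellation → the tier-2 customs clearance delay.

Yes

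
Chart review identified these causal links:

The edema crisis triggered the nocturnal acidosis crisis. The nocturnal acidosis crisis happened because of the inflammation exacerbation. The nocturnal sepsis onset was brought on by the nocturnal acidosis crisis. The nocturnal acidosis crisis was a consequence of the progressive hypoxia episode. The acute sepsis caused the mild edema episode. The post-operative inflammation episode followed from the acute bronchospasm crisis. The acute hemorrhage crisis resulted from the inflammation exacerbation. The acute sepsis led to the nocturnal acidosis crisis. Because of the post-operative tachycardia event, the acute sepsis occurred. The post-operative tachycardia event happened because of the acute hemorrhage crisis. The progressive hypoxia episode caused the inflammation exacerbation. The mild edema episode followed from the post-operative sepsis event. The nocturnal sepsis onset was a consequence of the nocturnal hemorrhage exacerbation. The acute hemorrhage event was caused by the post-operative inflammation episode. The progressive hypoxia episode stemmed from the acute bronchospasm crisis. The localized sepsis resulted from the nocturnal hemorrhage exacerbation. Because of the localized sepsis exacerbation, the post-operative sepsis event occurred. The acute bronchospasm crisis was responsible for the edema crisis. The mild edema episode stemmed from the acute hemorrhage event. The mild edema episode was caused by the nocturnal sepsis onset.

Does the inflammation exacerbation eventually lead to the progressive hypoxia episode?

The inflammation exacerbation leads to the acute hemorrhage crisis, the post-operative tachycardia event, the acute sepsis, the nocturnal acidosis crisis, the nocturnal sepsis onset, the mild edema episode; the progressive hypoxia episode is not among them.

No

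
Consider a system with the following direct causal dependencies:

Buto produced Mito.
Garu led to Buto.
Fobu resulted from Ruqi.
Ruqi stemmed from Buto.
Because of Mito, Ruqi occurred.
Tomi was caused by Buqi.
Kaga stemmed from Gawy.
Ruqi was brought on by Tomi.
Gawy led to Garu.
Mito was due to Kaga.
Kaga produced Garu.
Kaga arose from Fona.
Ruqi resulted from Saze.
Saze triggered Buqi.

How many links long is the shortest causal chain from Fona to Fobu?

4

Shortest chain: Fona → Kaga → Mito → Ruqi → Fobu.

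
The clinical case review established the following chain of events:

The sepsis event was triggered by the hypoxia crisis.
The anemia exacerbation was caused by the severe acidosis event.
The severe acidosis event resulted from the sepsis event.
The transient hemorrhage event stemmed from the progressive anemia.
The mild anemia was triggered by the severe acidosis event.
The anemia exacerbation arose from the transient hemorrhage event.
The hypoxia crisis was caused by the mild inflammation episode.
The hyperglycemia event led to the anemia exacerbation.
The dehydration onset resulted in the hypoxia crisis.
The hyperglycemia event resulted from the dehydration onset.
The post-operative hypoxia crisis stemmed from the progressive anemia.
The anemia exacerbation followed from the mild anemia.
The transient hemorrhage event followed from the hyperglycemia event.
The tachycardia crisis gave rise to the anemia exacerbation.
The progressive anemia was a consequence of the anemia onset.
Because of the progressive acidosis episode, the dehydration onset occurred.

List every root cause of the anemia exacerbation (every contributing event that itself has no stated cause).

Tracing upstream from the anemia exacerbation: the anemia exacerbation ← the transient hemorrhage event ← the progressive anemia ← the anemia onset.
A separate upstream branch: the anemia exacerbation ← the hyperglycemia event ← the dehydration onset ← the progressive acidosis episode.
A separate upstream branch: the anemia exacerbation ← the severe acidosis event ← the sepsis event ← the hypoxia crisis ← the mild inflammation episode.
A separate upstream branch: the anemia exacerbation ← the tachycardia crisis.
Each of those chain origins has no stated cause.

the anemia onset, the mild inflammation episode, the progressive acidosis episode, the tachycardia crisis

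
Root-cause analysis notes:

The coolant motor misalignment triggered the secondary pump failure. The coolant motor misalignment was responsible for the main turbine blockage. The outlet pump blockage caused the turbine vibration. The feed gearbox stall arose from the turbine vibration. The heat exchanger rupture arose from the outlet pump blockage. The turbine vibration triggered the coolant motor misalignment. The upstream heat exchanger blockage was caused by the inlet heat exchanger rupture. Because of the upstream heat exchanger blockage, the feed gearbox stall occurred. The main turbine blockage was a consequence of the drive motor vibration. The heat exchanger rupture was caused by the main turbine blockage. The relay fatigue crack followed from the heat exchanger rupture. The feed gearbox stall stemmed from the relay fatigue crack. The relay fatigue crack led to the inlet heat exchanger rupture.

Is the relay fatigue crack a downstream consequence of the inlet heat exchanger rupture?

No

The inlet heat exchanger rupture leads to the upstream heat exchanger blockage, the feed gearbox stall; the relay fatigue crack is not among them.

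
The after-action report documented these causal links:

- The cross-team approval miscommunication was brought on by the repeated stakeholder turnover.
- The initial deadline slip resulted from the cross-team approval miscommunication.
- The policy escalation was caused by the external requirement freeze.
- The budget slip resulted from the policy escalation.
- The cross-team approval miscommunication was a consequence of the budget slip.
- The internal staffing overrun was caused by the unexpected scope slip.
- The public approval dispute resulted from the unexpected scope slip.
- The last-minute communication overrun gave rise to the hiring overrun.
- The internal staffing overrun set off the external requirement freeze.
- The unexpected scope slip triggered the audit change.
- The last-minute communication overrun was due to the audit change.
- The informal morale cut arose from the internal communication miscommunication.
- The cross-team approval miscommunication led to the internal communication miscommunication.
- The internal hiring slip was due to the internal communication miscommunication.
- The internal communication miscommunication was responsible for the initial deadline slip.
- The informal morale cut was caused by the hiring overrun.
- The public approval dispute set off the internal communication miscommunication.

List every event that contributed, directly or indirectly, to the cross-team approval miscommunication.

the budget slip, the external requirement freeze, the internal staffing overrun, the policy escalation, the repeated stakeholder turnover, the unexpected scope slip

Immediate causes of the cross-team approval miscommunication: the budget slip, the repeated stakeholder turnover.
Further upstream: the unexpected scope slip, the internal staffing overrun, the external requirement freeze, the policy escalation.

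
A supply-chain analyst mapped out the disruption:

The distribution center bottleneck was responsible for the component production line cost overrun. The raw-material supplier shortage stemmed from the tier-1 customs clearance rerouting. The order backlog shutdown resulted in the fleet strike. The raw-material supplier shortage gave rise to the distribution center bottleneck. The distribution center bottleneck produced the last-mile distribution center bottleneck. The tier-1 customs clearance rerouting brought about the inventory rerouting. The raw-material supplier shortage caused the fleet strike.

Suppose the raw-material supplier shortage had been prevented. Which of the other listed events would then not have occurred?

the component production line cost overrun, the distribution center bottleneck, the last-mile distribution center bottleneck

Downstream of the raw-material supplier shortage: the distribution center bottleneck, the last-mile distribution center bottleneck, the component production line cost overrun, the fleet strike.
Of those, still caused via another path: the fleet strike.
The remainder have no surviving cause.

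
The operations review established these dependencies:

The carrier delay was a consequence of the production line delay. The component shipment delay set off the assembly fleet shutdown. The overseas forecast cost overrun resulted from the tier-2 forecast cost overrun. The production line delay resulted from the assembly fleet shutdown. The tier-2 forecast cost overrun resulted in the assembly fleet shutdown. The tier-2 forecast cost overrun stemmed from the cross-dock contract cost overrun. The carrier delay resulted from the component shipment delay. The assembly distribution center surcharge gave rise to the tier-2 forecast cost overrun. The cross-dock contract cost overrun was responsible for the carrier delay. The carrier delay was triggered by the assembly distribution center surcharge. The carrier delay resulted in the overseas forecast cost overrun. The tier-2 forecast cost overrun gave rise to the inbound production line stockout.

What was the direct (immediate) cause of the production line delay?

Upstream contributors include the component shipment delay, the cross-dock contract cost overrun, the assembly distribution center surcharge, the tier-2 forecast cost overrun, but only the assembly fleet shutdown feeds directly into the production line delay.

the assembly fleet shutdown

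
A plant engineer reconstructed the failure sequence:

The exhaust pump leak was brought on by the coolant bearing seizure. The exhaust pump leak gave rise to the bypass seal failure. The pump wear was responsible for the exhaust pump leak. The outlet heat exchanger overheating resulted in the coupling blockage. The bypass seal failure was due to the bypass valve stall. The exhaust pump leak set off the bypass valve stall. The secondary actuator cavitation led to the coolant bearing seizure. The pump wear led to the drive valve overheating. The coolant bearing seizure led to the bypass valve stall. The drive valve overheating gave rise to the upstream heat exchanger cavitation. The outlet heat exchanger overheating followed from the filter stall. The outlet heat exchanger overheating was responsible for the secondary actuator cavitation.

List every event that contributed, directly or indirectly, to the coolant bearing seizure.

the filter stall, the outlet heat exchanger overheating, the secondary actuator cavitation

Immediate cause of the coolant bearing seizure: the secondary actuator cavitation.
Further upstream: the filter stall, the outlet heat exchanger overheating.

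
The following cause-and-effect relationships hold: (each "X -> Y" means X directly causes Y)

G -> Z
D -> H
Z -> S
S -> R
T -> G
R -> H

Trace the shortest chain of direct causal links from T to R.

T → G
G → Z
Z → S
S → R
Length: 4 steps.

T → G → Z → S → R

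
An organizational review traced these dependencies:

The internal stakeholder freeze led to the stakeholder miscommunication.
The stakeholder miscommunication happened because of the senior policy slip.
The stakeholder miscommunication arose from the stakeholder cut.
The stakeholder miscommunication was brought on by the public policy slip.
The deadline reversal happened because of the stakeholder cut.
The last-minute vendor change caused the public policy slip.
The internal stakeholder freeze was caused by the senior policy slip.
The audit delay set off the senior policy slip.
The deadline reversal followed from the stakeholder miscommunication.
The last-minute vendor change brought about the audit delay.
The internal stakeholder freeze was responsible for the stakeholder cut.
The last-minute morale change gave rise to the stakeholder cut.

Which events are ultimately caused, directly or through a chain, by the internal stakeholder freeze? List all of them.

Direct effects: the stakeholder cut, the stakeholder miscommunication.
2 steps out: the deadline reversal.
Not reachable from it: the last-minute vendor change, the audit delay, the senior policy slip, the last-minute morale change, the public policy slip.

the deadline reversal, the stakeholder cut, the stakeholder miscommunication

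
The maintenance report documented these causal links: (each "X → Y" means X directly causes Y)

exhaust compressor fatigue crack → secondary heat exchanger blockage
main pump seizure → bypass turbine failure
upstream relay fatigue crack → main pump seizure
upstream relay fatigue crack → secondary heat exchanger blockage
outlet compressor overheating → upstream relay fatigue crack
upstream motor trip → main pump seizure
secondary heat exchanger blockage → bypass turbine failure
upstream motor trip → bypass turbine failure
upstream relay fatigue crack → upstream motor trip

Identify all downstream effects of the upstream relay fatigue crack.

the bypass turbine failure, the main pump seizure, the secondary heat exchanger blockage, the upstream motor trip

Direct effects: the secondary heat exchanger blockage, the upstream motor trip, the main pump seizure.
2 steps out: the bypass turbine failure.
Not reachable from it: the outlet compressor overheating, the exhaust compressor fatigue crack.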